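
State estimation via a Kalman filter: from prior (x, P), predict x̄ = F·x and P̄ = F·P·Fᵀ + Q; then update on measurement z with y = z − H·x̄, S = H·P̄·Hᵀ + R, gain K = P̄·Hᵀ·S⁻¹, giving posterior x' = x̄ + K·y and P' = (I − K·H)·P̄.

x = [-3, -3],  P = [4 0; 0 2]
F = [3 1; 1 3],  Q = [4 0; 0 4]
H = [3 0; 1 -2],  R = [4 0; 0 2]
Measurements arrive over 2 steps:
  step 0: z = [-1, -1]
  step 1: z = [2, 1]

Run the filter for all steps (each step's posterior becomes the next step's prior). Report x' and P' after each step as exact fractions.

step 0: x̄ = F·x = [-12, -12]
step 0: P̄ = F·P·Fᵀ + Q = [42 18; 18 26]
step 0: y = z − H·x̄ = [35, -13]
step 0: S = H·P̄·Hᵀ + R = [382 18; 18 76]
step 0: K = P̄·Hᵀ·S⁻¹ = [2367/7177 6/7177; 1179/7177 -3490/7177]
step 0: x' = x̄ + K·y = [-3357/7177, 511/7177]
step 0: P' = (I − K·H)·P̄ = [3156/7177 1572/7177; 1572/7177 4276/7177]
step 1: x̄ = F·x = [-9560/7177, -1824/7177]
step 1: P̄ = F·P·Fᵀ + Q = [70820/7177 38016/7177; 38016/7177 79780/7177]
step 1: y = z − H·x̄ = [43034/7177, 13089/7177]
step 1: S = H·P̄·Hᵀ + R = [666088/7177 -15636/7177; -15636/7177 252230/7177]
step 1: K = P̄·Hᵀ·S⁻¹ = [931923/2921884 -1303/1460942; 116979/730471 -344746/730471]
step 1: x' = x̄ + K·y = [422776/730471, -112956/730471]
step 1: P' = (I − K·H)·P̄ = [310641/730471 155972/730471; 155972/730471 422732/730471]

step 0: x' = [-3357/7177, 511/7177], P' = [3156/7177 1572/7177; 1572/7177 4276/7177]
step 1: x' = [422776/730471, -112956/730471], P' = [310641/730471 155972/730471; 155972/730471 422732/730471]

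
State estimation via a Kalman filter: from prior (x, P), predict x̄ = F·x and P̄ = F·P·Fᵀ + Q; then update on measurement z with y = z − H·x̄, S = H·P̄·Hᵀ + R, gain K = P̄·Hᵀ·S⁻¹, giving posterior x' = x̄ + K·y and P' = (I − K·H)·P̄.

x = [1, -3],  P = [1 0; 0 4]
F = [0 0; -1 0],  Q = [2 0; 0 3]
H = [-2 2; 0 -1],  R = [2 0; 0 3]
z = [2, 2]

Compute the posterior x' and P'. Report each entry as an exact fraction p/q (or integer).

x̄ = F·x = [0, -1]
P̄ = F·P·Fᵀ + Q = [2 0; 0 4]
y = z − H·x̄ = [4, 1]
S = H·P̄·Hᵀ + R = [26 -8; -8 7]
K = P̄·Hᵀ·S⁻¹ = [-14/59 -16/59; 12/59 -20/59]
x' = x̄ + K·y = [-72/59, -31/59]
P' = (I − K·H)·P̄ = [62/59 48/59; 48/59 60/59]

x' = [-72/59, -31/59]
P' = [62/59 48/59; 48/59 60/59]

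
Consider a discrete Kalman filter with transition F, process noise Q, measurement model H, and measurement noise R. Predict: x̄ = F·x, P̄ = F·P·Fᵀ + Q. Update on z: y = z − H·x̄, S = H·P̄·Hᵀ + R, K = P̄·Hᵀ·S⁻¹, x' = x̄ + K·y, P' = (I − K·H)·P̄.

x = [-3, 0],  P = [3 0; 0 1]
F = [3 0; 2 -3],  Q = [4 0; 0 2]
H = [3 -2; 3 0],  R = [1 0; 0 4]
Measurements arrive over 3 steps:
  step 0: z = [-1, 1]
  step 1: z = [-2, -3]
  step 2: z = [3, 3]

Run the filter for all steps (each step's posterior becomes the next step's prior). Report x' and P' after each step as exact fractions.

step 0: x' = [779/4969, 10546/14907], P' = [2116/4969 3136/4969; 3136/4969 17597/14907]
step 1: x' = [-2737749/2692495, -1494834/2692495], P' = [896296/2692495 1270536/2692495; 1270536/2692495 2444931/2692495]
step 2: x' = [377213031/608935442, -187649862/304467721], P' = [101116837/304467721 143097252/304467721; 143097252/304467721 275078619/304467721]

step 0: x̄ = F·x = [-9, -6]
step 0: P̄ = F·P·Fᵀ + Q = [31 18; 18 23]
step 0: y = z − H·x̄ = [14, 28]
step 0: S = H·P̄·Hᵀ + R = [156 171; 171 283]
step 0: K = P̄·Hᵀ·S⁻¹ = [76/4969 1587/4969; -6970/14907 2352/4969]
step 0: x' = x̄ + K·y = [779/4969, 10546/14907]
step 0: P' = (I − K·H)·P̄ = [2116/4969 3136/4969; 3136/4969 17597/14907]
step 1: x̄ = F·x = [2337/4969, -8988/4969]
step 1: P̄ = F·P·Fᵀ + Q = [38920/4969 -15528/4969; -15528/4969 33561/4969]
step 1: y = z − H·x̄ = [-34925/4969, -21918/4969]
step 1: S = H·P̄·Hᵀ + R = [675829/4969 443448/4969; 443448/4969 370156/4969]
step 1: K = P̄·Hᵀ·S⁻¹ = [147816/2692495 672222/2692495; -1078254/2692495 952902/2692495]
step 1: x' = x̄ + K·y = [-2737749/2692495, -1494834/2692495]
step 1: P' = (I − K·H)·P̄ = [896296/2692495 1270536/2692495; 1270536/2692495 2444931/2692495]
step 2: x̄ = F·x = [-8213247/2692495, -990996/2692495]
step 2: P̄ = F·P·Fᵀ + Q = [18836644/2692495 -6057048/2692495; -6057048/2692495 15728121/2692495]
step 2: y = z − H·x̄ = [30735234/2692495, 32717226/2692495]
step 2: S = H·P̄·Hᵀ + R = [307819351/2692495 205872084/2692495; 205872084/2692495 180299776/2692495]
step 2: K = P̄·Hᵀ·S⁻¹ = [17156007/304467721 303350511/1217870884; -120865482/304467721 107322939/304467721]
step 2: x' = x̄ + K·y = [377213031/608935442, -187649862/304467721]
step 2: P' = (I − K·H)·P̄ = [101116837/304467721 143097252/304467721; 143097252/304467721 275078619/304467721]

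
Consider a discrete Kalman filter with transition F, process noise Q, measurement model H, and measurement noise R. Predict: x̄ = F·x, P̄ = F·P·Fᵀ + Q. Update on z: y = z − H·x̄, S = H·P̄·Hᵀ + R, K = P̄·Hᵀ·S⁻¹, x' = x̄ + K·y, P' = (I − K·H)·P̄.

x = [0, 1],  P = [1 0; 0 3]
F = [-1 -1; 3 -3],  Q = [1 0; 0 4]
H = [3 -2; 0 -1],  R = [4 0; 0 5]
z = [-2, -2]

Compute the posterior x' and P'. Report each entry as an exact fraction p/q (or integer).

x̄ = F·x = [-1, -3]
P̄ = F·P·Fᵀ + Q = [5 6; 6 40]
y = z − H·x̄ = [-5, -5]
S = H·P̄·Hᵀ + R = [137 62; 62 45]
K = P̄·Hᵀ·S⁻¹ = [507/2321 -1008/2321; -310/2321 -1636/2321]
x' = x̄ + K·y = [184/2321, 2767/2321]
P' = (I − K·H)·P̄ = [4036/2321 5040/2321; 5040/2321 8180/2321]

x' = [184/2321, 2767/2321]
P' = [4036/2321 5040/2321; 5040/2321 8180/2321]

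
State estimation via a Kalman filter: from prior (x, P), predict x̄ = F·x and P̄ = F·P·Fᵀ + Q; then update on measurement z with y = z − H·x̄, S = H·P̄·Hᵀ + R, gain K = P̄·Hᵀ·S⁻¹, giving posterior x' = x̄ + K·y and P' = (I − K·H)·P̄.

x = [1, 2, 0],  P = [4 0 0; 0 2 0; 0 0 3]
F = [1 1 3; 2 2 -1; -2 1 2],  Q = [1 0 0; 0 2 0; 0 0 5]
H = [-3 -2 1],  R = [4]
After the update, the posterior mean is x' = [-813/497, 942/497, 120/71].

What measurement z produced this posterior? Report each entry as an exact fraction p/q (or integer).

x̄ = F·x = [3, 6, 0]
P̄ = F·P·Fᵀ + Q = [34 3 12; 3 29 -18; 12 -18 35]
S = H·P̄·Hᵀ + R = [497]
K = P̄·Hᵀ·S⁻¹ = [-96/497; -85/497; 5/71]
x' − x̄ = [-2304/497, -2040/497, 120/71] = K·y
y = (KᵀK)⁻¹·Kᵀ·(x' − x̄) = [24]
z = y + H·x̄ = [24] + [-21] = [3]

z = [3]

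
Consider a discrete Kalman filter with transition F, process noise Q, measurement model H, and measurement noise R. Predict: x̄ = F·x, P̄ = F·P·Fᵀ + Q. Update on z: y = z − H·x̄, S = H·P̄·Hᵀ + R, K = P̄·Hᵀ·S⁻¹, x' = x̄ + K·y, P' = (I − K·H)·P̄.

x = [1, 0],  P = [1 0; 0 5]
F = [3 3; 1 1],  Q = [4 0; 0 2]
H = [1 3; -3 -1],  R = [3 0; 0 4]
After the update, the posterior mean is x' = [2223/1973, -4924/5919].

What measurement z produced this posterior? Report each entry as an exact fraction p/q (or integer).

z = [-2, -3]

x̄ = F·x = [3, 1]
P̄ = F·P·Fᵀ + Q = [58 18; 18 8]
S = H·P̄·Hᵀ + R = [241 -378; -378 642]
K = P̄·Hᵀ·S⁻¹ = [-112/1973 -656/1973; 588/1973 467/5919]
x' − x̄ = [-3696/1973, -10843/5919] = K·y
y = (KᵀK)⁻¹·Kᵀ·(x' − x̄) = [-8, 7]
z = y + H·x̄ = [-8, 7] + [6, -10] = [-2, -3]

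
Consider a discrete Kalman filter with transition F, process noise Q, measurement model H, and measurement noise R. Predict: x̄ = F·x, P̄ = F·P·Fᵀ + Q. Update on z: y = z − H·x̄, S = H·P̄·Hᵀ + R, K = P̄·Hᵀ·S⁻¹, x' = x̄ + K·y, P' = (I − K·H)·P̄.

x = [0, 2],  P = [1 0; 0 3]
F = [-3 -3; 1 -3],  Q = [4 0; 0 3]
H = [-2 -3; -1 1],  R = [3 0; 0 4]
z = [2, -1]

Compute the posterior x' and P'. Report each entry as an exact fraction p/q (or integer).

x̄ = F·x = [-6, -6]
P̄ = F·P·Fᵀ + Q = [40 24; 24 31]
y = z − H·x̄ = [-28, -1]
S = H·P̄·Hᵀ + R = [730 11; 11 27]
K = P̄·Hᵀ·S⁻¹ = [-3928/19589 -10008/19589; -3884/19589 6661/19589]
x' = x̄ + K·y = [2458/19589, -15443/19589]
P' = (I − K·H)·P̄ = [26376/19589 -13656/19589; -13656/19589 12988/19589]

x' = [2458/19589, -15443/19589]
P' = [26376/19589 -13656/19589; -13656/19589 12988/19589]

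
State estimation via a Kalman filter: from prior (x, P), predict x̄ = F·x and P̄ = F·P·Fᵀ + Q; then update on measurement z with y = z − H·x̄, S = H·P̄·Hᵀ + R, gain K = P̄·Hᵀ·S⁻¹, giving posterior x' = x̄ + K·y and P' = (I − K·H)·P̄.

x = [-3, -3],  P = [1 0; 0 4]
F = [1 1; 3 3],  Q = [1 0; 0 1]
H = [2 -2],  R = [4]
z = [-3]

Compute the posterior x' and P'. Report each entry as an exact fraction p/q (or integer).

x' = [-33/46, 9/46]
P' = [57/23 66/23; 66/23 97/23]

x̄ = F·x = [-6, -18]
P̄ = F·P·Fᵀ + Q = [6 15; 15 46]
y = z − H·x̄ = [-27]
S = H·P̄·Hᵀ + R = [92]
K = P̄·Hᵀ·S⁻¹ = [-9/46; -31/46]
x' = x̄ + K·y = [-33/46, 9/46]
P' = (I − K·H)·P̄ = [57/23 66/23; 66/23 97/23]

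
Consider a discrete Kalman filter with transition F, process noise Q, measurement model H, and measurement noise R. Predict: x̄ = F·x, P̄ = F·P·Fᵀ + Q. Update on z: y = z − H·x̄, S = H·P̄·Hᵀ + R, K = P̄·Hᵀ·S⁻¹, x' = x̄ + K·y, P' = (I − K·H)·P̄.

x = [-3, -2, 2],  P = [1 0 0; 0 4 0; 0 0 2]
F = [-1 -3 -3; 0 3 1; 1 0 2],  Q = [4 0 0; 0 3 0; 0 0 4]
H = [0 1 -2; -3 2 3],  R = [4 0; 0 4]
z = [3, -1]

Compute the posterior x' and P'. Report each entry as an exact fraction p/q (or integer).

x' = [-4105/21243, 4555/7081, -20434/21243]
P' = [15595/7081 32410/21243 19949/21243; 32410/21243 14320/7081 7378/21243; 19949/21243 7378/21243 16813/21243]

x̄ = F·x = [3, -4, 1]
P̄ = F·P·Fᵀ + Q = [59 -42 -13; -42 41 4; -13 4 13]
y = z − H·x̄ = [9, 13]
S = H·P̄·Hᵀ + R = [81 48; 48 1602]
K = P̄·Hᵀ·S⁻¹ = [-624/7081 -3922/21243; 7051/21243 902/7081; -6562/21243 1337/21243]
x' = x̄ + K·y = [-4105/21243, 4555/7081, -20434/21243]
P' = (I − K·H)·P̄ = [15595/7081 32410/21243 19949/21243; 32410/21243 14320/7081 7378/21243; 19949/21243 7378/21243 16813/21243]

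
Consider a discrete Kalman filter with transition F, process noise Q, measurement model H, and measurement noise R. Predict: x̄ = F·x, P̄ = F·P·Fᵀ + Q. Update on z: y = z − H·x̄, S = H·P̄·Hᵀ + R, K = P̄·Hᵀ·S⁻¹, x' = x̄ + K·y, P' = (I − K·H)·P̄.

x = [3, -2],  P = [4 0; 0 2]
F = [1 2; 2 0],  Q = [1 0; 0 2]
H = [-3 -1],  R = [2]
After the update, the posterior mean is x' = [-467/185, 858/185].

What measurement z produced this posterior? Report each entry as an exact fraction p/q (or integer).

z = [3]

x̄ = F·x = [-1, 6]
P̄ = F·P·Fᵀ + Q = [13 8; 8 18]
S = H·P̄·Hᵀ + R = [185]
K = P̄·Hᵀ·S⁻¹ = [-47/185; -42/185]
x' − x̄ = [-282/185, -252/185] = K·y
y = (KᵀK)⁻¹·Kᵀ·(x' − x̄) = [6]
z = y + H·x̄ = [6] + [-3] = [3]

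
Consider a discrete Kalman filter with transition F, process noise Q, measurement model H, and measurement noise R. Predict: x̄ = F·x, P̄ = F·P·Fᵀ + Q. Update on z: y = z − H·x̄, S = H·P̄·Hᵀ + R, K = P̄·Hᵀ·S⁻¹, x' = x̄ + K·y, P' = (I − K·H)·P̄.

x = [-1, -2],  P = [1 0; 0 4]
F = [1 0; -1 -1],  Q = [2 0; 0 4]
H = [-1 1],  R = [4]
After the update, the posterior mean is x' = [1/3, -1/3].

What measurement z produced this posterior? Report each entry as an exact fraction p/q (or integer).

x̄ = F·x = [-1, 3]
P̄ = F·P·Fᵀ + Q = [3 -1; -1 9]
S = H·P̄·Hᵀ + R = [18]
K = P̄·Hᵀ·S⁻¹ = [-2/9; 5/9]
x' − x̄ = [4/3, -10/3] = K·y
y = (KᵀK)⁻¹·Kᵀ·(x' − x̄) = [-6]
z = y + H·x̄ = [-6] + [4] = [-2]

z = [-2]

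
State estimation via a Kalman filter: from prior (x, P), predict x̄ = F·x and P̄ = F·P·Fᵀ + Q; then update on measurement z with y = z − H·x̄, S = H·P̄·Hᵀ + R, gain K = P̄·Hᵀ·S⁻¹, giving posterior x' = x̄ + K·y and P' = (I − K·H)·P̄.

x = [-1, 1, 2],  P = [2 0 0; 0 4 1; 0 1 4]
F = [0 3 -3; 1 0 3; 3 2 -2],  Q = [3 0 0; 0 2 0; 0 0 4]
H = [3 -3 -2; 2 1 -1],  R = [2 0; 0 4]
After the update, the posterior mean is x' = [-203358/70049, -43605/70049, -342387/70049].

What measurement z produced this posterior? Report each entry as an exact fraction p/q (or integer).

x̄ = F·x = [-3, 5, -5]
P̄ = F·P·Fᵀ + Q = [57 -27 36; -27 40 -12; 36 -12 46]
S = H·P̄·Hᵀ + R = [969 131; 131 90]
K = P̄·Hᵀ·S⁻¹ = [9519/70049 25839/70049; -15668/70049 21249/70049; 2846/70049 6754/70049]
x' − x̄ = [6789/70049, -393850/70049, 7858/70049] = K·y
y = (KᵀK)⁻¹·Kᵀ·(x' − x̄) = [17, -6]
z = y + H·x̄ = [17, -6] + [-14, 4] = [3, -2]

z = [3, -2]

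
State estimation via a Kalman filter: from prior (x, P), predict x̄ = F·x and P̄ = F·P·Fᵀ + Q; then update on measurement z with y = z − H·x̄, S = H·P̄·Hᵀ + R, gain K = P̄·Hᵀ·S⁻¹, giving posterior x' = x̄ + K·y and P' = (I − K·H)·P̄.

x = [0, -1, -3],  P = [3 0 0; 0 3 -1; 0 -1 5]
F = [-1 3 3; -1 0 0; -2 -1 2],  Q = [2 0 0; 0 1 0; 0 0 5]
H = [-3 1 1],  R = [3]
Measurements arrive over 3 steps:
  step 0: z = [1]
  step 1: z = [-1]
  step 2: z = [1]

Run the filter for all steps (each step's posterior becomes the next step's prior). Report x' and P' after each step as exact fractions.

step 0: x̄ = F·x = [-12, 0, -5]
step 0: P̄ = F·P·Fᵀ + Q = [59 3 24; 3 4 6; 24 6 44]
step 0: y = z − H·x̄ = [-30]
step 0: S = H·P̄·Hᵀ + R = [432]
step 0: K = P̄·Hᵀ·S⁻¹ = [-25/72; 1/432; -11/216]
step 0: x' = x̄ + K·y = [-19/12, -5/72, -125/36]
step 0: P' = (I − K·H)·P̄ = [83/12 241/72 589/36; 241/72 1727/432 1307/216; 589/36 1307/216 4631/108]
step 1: x̄ = F·x = [-217/24, 19/12, -89/24]
step 1: P̄ = F·P·Fᵀ + Q = [20231/48 -1253/24 6223/48; -1253/24 95/12 -373/24; 6223/48 -373/24 3191/48]
step 1: y = z − H·x̄ = [-26]
step 1: S = H·P̄·Hᵀ + R = [3375]
step 1: K = P̄·Hᵀ·S⁻¹ = [-1187/3375; 149/3375; -338/3375]
step 1: x' = x̄ + K·y = [2771/27000, 5879/13500, -29821/27000]
step 1: P' = (I − K·H)·P̄ = [216371/54000 5279/27000 581579/54000; 5279/27000 18071/13500 -16729/27000; 581579/54000 -16729/27000 1761971/54000]
step 2: x̄ = F·x = [-1424/675, -2771/27000, -38471/13500]
step 2: P̄ = F·P·Fᵀ + Q = [31694/135 -39001/1350 74774/675; -39001/1350 270371/54000 -359929/27000; 74774/675 -359929/27000 944771/13500]
step 2: y = z − H·x̄ = [-21389/9000]
step 2: S = H·P̄·Hᵀ + R = [10037651/6000]
step 2: K = P̄·Hᵀ·S⁻¹ = [-11203640/30112953; 1410211/30112953; -381706/2316381]
step 2: x' = x̄ + K·y = [-36901105/30112953, -6441926/30112953, -5693854/2316381]
step 2: P' = (I − K·H)·P̄ = [96209726/30112953 7797739/30112953 19016963/2316381; 7797739/30112953 13429531/10037651 -324737/772127; 19016963/2316381 -324737/772127 18959994/772127]

step 0: x' = [-19/12, -5/72, -125/36], P' = [83/12 241/72 589/36; 241/72 1727/432 1307/216; 589/36 1307/216 4631/108]
step 1: x' = [2771/27000, 5879/13500, -29821/27000], P' = [216371/54000 5279/27000 581579/54000; 5279/27000 18071/13500 -16729/27000; 581579/54000 -16729/27000 1761971/54000]
step 2: x' = [-36901105/30112953, -6441926/30112953, -5693854/2316381], P' = [96209726/30112953 7797739/30112953 19016963/2316381; 7797739/30112953 13429531/10037651 -324737/772127; 19016963/2316381 -324737/772127 18959994/772127]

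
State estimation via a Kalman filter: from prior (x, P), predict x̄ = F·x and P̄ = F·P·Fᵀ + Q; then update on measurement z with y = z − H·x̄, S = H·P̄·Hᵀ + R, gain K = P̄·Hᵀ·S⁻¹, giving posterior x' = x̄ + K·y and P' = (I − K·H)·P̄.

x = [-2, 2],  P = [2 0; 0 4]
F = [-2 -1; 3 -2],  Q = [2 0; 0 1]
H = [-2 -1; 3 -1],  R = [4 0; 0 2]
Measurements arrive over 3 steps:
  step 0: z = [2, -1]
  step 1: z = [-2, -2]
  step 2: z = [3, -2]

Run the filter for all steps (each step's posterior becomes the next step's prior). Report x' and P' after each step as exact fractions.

step 0: x̄ = F·x = [2, -10]
step 0: P̄ = F·P·Fᵀ + Q = [14 -4; -4 35]
step 0: y = z − H·x̄ = [-4, -17]
step 0: S = H·P̄·Hᵀ + R = [79 -45; -45 187]
step 0: K = P̄·Hᵀ·S⁻¹ = [-1209/6374 1277/6374; -1791/3187 -1232/3187]
step 0: x' = x̄ + K·y = [-4125/6374, -3762/3187]
step 0: P' = (I − K·H)·P̄ = [739/3187 940/3187; 940/3187 5284/3187]
step 1: x̄ = F·x = [7887/3187, 2673/6374]
step 1: P̄ = F·P·Fᵀ + Q = [18374/3187 7074/3187; 7074/3187 19694/3187]
step 1: y = z − H·x̄ = [21473/6374, -57397/6374]
step 1: S = H·P̄·Hᵀ + R = [134234/3187 -97624/3187; -97624/3187 148990/3187]
step 1: K = P̄·Hᵀ·S⁻¹ = [-144211/821233 170348/821233; -383821/821233 -243072/821233]
step 1: x' = x̄ + K·y = [3587/234638, 177170/117319]
step 1: P' = (I − K·H)·P̄ = [183508/821233 209828/821233; 209828/821233 1115628/821233]
step 2: x̄ = F·x = [-180757/117319, -697919/234638]
step 2: P̄ = F·P·Fᵀ + Q = [4331438/821233 1340036/821233; 1340036/821233 4417381/821233]
step 2: y = z − H·x̄ = [-717033/234638, -82653/234638]
step 2: S = H·P̄·Hᵀ + R = [30388209/821233 -22911283/821233; -22911283/821233 37002573/821233]
step 2: K = P̄·Hᵀ·S⁻¹ = [-62783047/365009098 76088691/365009098; -82718929/182504549 -53177408/182504549]
step 2: x' = x̄ + K·y = [-198662069/182504549, -271336775/182504549]
step 2: P' = (I − K·H)·P̄ = [40330957/182504549 44904180/182504549; 44904180/182504549 241067356/182504549]

step 0: x' = [-4125/6374, -3762/3187], P' = [739/3187 940/3187; 940/3187 5284/3187]
step 1: x' = [3587/234638, 177170/117319], P' = [183508/821233 209828/821233; 209828/821233 1115628/821233]
step 2: x' = [-198662069/182504549, -271336775/182504549], P' = [40330957/182504549 44904180/182504549; 44904180/182504549 241067356/182504549]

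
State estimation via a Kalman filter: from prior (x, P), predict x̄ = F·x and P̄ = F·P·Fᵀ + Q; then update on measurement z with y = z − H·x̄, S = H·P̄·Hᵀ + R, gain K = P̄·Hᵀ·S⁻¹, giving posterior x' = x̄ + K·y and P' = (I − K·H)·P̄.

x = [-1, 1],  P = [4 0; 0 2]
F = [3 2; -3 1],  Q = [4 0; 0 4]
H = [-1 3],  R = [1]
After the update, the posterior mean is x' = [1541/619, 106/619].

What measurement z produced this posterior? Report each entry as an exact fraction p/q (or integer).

z = [-2]

x̄ = F·x = [-1, 4]
P̄ = F·P·Fᵀ + Q = [48 -32; -32 42]
S = H·P̄·Hᵀ + R = [619]
K = P̄·Hᵀ·S⁻¹ = [-144/619; 158/619]
x' − x̄ = [2160/619, -2370/619] = K·y
y = (KᵀK)⁻¹·Kᵀ·(x' − x̄) = [-15]
z = y + H·x̄ = [-15] + [13] = [-2]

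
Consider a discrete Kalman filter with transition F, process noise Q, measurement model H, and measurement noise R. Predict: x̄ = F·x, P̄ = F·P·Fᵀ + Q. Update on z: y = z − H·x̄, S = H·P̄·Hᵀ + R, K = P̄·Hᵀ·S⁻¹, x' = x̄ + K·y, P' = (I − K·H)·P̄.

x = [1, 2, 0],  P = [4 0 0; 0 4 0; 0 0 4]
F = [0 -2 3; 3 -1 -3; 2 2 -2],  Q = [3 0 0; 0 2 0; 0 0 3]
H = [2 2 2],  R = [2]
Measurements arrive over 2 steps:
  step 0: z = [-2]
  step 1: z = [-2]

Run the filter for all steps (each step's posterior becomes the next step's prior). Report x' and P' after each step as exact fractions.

step 0: x̄ = F·x = [-4, 1, 6]
step 0: P̄ = F·P·Fᵀ + Q = [55 -28 -40; -28 78 40; -40 40 51]
step 0: y = z − H·x̄ = [-8]
step 0: S = H·P̄·Hᵀ + R = [514]
step 0: K = P̄·Hᵀ·S⁻¹ = [-13/257; 90/257; 51/257]
step 0: x' = x̄ + K·y = [-924/257, -463/257, 1134/257]
step 0: P' = (I − K·H)·P̄ = [13797/257 -4856/257 -8954/257; -4856/257 3846/257 1100/257; -8954/257 1100/257 7905/257]
step 1: x̄ = F·x = [4328/257, -5711/257, -5042/257]
step 1: P̄ = F·P·Fᵀ + Q = [74100/257 -111603/257 -86114/257; -111603/257 396586/257 206144/257; -86114/257 206144/257 126947/257]
step 1: y = z − H·x̄ = [48]
step 1: S = H·P̄·Hᵀ + R = [9566]
step 1: K = P̄·Hᵀ·S⁻¹ = [-481/4783; 1911/4783; 961/4783]
step 1: x' = x̄ + K·y = [14767208/1229231, -3741617/1229231, -12260990/1229231]
step 1: P' = (I − K·H)·P̄ = [235500746/1229231 -61332975/1229231 -174291388/1229231; -61332975/1229231 19783444/1229231 42040658/1229231; -174291388/1229231 42040658/1229231 132497707/1229231]

step 0: x' = [-924/257, -463/257, 1134/257], P' = [13797/257 -4856/257 -8954/257; -4856/257 3846/257 1100/257; -8954/257 1100/257 7905/257]
step 1: x' = [14767208/1229231, -3741617/1229231, -12260990/1229231], P' = [235500746/1229231 -61332975/1229231 -174291388/1229231; -61332975/1229231 19783444/1229231 42040658/1229231; -174291388/1229231 42040658/1229231 132497707/1229231]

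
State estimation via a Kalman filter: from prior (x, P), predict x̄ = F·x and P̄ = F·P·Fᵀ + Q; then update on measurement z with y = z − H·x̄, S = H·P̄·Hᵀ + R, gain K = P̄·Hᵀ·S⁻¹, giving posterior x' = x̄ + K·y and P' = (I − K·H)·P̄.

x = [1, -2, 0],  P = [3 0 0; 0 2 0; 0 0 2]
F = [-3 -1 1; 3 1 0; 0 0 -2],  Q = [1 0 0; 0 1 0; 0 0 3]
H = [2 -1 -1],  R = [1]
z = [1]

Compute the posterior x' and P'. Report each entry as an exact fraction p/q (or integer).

x' = [43/151, -25/151, -38/151]
P' = [255/302 -111/151 635/302; -111/151 658/151 -836/151; 635/302 -836/151 2961/302]

x̄ = F·x = [-1, 1, 0]
P̄ = F·P·Fᵀ + Q = [32 -29 -4; -29 30 0; -4 0 11]
y = z − H·x̄ = [4]
S = H·P̄·Hᵀ + R = [302]
K = P̄·Hᵀ·S⁻¹ = [97/302; -44/151; -19/302]
x' = x̄ + K·y = [43/151, -25/151, -38/151]
P' = (I − K·H)·P̄ = [255/302 -111/151 635/302; -111/151 658/151 -836/151; 635/302 -836/151 2961/302]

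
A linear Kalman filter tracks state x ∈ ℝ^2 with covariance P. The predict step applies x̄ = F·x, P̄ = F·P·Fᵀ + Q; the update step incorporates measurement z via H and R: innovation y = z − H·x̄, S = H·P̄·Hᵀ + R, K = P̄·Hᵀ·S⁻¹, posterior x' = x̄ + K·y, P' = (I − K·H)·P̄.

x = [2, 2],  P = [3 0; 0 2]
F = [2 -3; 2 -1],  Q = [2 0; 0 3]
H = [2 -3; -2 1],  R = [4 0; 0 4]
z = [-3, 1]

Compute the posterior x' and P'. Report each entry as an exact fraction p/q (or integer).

x' = [8/511, 577/511]
P' = [1164/511 916/511; 916/511 914/511]

x̄ = F·x = [-2, 2]
P̄ = F·P·Fᵀ + Q = [32 18; 18 17]
y = z − H·x̄ = [7, -5]
S = H·P̄·Hᵀ + R = [69 -35; -35 77]
K = P̄·Hᵀ·S⁻¹ = [-15/73 -353/511; -65/146 -459/1022]
x' = x̄ + K·y = [8/511, 577/511]
P' = (I − K·H)·P̄ = [1164/511 916/511; 916/511 914/511]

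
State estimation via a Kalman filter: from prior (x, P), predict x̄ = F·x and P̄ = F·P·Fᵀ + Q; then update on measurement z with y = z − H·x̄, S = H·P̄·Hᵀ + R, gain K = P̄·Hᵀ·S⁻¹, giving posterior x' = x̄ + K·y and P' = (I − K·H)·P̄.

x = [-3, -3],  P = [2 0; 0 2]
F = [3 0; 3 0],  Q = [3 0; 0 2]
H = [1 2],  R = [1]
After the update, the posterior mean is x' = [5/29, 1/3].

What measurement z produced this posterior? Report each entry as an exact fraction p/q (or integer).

z = [1]

x̄ = F·x = [-9, -9]
P̄ = F·P·Fᵀ + Q = [21 18; 18 20]
S = H·P̄·Hᵀ + R = [174]
K = P̄·Hᵀ·S⁻¹ = [19/58; 1/3]
x' − x̄ = [266/29, 28/3] = K·y
y = (KᵀK)⁻¹·Kᵀ·(x' − x̄) = [28]
z = y + H·x̄ = [28] + [-27] = [1]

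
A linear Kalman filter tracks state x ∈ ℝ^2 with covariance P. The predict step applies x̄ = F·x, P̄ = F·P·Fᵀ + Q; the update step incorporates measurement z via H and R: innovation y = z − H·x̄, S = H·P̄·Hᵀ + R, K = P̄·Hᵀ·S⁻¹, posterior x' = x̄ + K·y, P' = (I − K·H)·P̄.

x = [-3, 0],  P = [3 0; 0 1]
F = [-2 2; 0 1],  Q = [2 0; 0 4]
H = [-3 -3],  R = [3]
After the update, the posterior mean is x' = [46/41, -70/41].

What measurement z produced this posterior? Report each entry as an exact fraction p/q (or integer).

x̄ = F·x = [6, 0]
P̄ = F·P·Fᵀ + Q = [18 2; 2 5]
S = H·P̄·Hᵀ + R = [246]
K = P̄·Hᵀ·S⁻¹ = [-10/41; -7/82]
x' − x̄ = [-200/41, -70/41] = K·y
y = (KᵀK)⁻¹·Kᵀ·(x' − x̄) = [20]
z = y + H·x̄ = [20] + [-18] = [2]

z = [2]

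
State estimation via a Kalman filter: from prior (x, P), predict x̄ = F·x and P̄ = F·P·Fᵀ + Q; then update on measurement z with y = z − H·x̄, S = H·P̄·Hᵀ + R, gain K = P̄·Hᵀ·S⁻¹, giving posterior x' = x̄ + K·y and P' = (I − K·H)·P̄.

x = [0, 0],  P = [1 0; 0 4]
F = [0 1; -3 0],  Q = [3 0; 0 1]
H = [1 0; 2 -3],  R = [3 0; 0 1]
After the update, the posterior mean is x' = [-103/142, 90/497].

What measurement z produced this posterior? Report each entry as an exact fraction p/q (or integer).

z = [-1, -2]

x̄ = F·x = [0, 0]
P̄ = F·P·Fᵀ + Q = [7 0; 0 10]
S = H·P̄·Hᵀ + R = [10 14; 14 119]
K = P̄·Hᵀ·S⁻¹ = [91/142 3/71; 30/71 -150/497]
x' − x̄ = [-103/142, 90/497] = K·y
y = (KᵀK)⁻¹·Kᵀ·(x' − x̄) = [-1, -2]
z = y + H·x̄ = [-1, -2] + [0, 0] = [-1, -2]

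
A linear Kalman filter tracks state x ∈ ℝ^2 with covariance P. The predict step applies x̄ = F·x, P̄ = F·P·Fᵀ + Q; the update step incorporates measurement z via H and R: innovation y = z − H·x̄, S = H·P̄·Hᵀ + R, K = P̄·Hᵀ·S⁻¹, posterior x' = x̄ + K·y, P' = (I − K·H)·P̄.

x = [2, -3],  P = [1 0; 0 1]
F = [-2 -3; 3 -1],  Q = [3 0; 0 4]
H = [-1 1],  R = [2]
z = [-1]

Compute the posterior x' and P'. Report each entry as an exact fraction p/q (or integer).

x̄ = F·x = [5, 9]
P̄ = F·P·Fᵀ + Q = [16 -3; -3 14]
y = z − H·x̄ = [-5]
S = H·P̄·Hᵀ + R = [38]
K = P̄·Hᵀ·S⁻¹ = [-1/2; 17/38]
x' = x̄ + K·y = [15/2, 257/38]
P' = (I − K·H)·P̄ = [13/2 11/2; 11/2 243/38]

x' = [15/2, 257/38]
P' = [13/2 11/2; 11/2 243/38]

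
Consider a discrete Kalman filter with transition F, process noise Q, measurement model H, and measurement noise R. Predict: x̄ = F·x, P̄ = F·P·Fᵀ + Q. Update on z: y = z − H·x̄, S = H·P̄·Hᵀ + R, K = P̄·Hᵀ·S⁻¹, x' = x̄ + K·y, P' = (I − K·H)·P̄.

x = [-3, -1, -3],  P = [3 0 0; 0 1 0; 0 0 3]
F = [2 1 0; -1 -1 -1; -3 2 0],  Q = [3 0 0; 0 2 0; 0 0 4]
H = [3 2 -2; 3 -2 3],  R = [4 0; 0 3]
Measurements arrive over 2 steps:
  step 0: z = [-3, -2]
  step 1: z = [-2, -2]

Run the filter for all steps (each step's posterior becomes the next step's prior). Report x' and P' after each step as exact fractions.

step 0: x̄ = F·x = [-7, 7, 7]
step 0: P̄ = F·P·Fᵀ + Q = [16 -7 -16; -7 9 7; -16 7 35]
step 0: y = z − H·x̄ = [18, 12]
step 0: S = H·P̄·Hᵀ + R = [376 -80; -80 210]
step 0: K = P̄·Hᵀ·S⁻¹ = [749/3628 659/4535; -501/7256 -508/4535; -230/907 981/9070]
step 0: x' = x̄ + K·y = [-13969/9070, 80051/18140, 16931/4535]
step 0: P' = (I − K·H)·P̄ = [3083/9070 -15867/18140 -3527/4535; -15867/18140 210783/36280 21024/4535; -3527/4535 21024/4535 36067/9070]
step 1: x̄ = F·x = [4835/3628, -119837/18140, 60979/4535]
step 1: P̄ = F·P·Fᵀ + Q = [48403/7256 -50401/7256 7896/907; -50401/7256 656427/36280 -104667/4535; 7896/907 -104667/4535 185006/4535]
step 1: y = z − H·x̄ = [618701/18140, -1080227/18140]
step 1: S = H·P̄·Hᵀ + R = [10753703/36280 -16753701/36280; -16753701/36280 36990327/36280]
step 1: K = P̄·Hᵀ·S⁻¹ = [195971499/1075858997 456282386/3227576991; 53267898/1075858997 -109108073/1075858997; -166044134/1075858997 130202254/1075858997]
step 1: x' = x̄ + K·y = [-2818003970/3227576991, 1206762597/1075858997, 1049589919/1075858997]
step 1: P' = (I − K·H)·P̄ = [781950466/3227576991 -322764785/1075858997 -323732550/1075858997; -322764785/1075858997 4826038113/2151717994 1822336083/1075858997; -323732550/1075858997 1822336083/1075858997 1668825526/1075858997]

step 0: x' = [-13969/9070, 80051/18140, 16931/4535], P' = [3083/9070 -15867/18140 -3527/4535; -15867/18140 210783/36280 21024/4535; -3527/4535 21024/4535 36067/9070]
step 1: x' = [-2818003970/3227576991, 1206762597/1075858997, 1049589919/1075858997], P' = [781950466/3227576991 -322764785/1075858997 -323732550/1075858997; -322764785/1075858997 4826038113/2151717994 1822336083/1075858997; -323732550/1075858997 1822336083/1075858997 1668825526/1075858997]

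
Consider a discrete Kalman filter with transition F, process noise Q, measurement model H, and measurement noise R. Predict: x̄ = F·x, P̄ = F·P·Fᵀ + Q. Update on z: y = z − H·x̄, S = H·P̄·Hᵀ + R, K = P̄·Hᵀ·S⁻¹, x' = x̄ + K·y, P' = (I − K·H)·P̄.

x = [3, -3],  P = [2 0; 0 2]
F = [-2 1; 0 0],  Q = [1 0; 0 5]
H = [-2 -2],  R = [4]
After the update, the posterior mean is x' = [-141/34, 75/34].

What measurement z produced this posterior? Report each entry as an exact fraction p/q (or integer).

x̄ = F·x = [-9, 0]
P̄ = F·P·Fᵀ + Q = [11 0; 0 5]
S = H·P̄·Hᵀ + R = [68]
K = P̄·Hᵀ·S⁻¹ = [-11/34; -5/34]
x' − x̄ = [165/34, 75/34] = K·y
y = (KᵀK)⁻¹·Kᵀ·(x' − x̄) = [-15]
z = y + H·x̄ = [-15] + [18] = [3]

z = [3]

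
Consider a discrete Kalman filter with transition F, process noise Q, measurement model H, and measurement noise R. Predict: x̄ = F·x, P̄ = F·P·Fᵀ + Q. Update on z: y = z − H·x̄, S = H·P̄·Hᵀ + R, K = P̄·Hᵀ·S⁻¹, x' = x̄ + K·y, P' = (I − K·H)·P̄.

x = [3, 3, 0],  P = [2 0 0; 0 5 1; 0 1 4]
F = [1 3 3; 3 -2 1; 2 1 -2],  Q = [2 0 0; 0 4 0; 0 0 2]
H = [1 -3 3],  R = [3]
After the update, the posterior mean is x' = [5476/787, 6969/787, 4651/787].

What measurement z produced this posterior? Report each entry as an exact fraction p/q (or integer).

x̄ = F·x = [12, 3, 9]
P̄ = F·P·Fᵀ + Q = [103 -15 -8; -15 42 -1; -8 -1 27]
S = H·P̄·Hᵀ + R = [787]
K = P̄·Hᵀ·S⁻¹ = [124/787; -144/787; 76/787]
x' − x̄ = [-3968/787, 4608/787, -2432/787] = K·y
y = (KᵀK)⁻¹·Kᵀ·(x' − x̄) = [-32]
z = y + H·x̄ = [-32] + [30] = [-2]

z = [-2]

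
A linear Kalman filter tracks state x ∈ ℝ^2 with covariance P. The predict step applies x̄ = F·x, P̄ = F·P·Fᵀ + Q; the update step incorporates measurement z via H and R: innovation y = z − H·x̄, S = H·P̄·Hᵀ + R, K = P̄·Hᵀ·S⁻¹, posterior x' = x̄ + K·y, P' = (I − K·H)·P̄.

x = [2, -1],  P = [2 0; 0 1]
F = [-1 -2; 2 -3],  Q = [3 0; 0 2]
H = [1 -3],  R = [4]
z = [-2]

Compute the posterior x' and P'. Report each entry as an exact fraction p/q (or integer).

x' = [57/172, 159/172]
P' = [1539/172 509/172; 509/172 243/172]

x̄ = F·x = [0, 7]
P̄ = F·P·Fᵀ + Q = [9 2; 2 19]
y = z − H·x̄ = [19]
S = H·P̄·Hᵀ + R = [172]
K = P̄·Hᵀ·S⁻¹ = [3/172; -55/172]
x' = x̄ + K·y = [57/172, 159/172]
P' = (I − K·H)·P̄ = [1539/172 509/172; 509/172 243/172]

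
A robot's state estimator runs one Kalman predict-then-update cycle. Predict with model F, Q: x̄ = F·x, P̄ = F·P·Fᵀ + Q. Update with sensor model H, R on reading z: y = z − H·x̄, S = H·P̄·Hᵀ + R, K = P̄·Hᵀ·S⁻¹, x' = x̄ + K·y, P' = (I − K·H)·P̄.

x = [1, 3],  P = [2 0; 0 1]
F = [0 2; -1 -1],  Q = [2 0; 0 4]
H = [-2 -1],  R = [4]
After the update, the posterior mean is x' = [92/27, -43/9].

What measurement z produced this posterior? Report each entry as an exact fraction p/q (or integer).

z = [-1]

x̄ = F·x = [6, -4]
P̄ = F·P·Fᵀ + Q = [6 -2; -2 7]
S = H·P̄·Hᵀ + R = [27]
K = P̄·Hᵀ·S⁻¹ = [-10/27; -1/9]
x' − x̄ = [-70/27, -7/9] = K·y
y = (KᵀK)⁻¹·Kᵀ·(x' − x̄) = [7]
z = y + H·x̄ = [7] + [-8] = [-1]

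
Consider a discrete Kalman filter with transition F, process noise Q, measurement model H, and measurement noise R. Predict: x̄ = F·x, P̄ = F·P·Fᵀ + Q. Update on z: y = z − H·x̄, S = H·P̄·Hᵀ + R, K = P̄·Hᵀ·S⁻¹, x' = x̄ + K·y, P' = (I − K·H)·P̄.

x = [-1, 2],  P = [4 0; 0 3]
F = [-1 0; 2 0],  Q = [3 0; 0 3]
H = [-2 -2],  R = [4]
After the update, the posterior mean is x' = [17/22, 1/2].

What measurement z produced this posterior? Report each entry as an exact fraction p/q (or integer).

x̄ = F·x = [1, -2]
P̄ = F·P·Fᵀ + Q = [7 -8; -8 19]
S = H·P̄·Hᵀ + R = [44]
K = P̄·Hᵀ·S⁻¹ = [1/22; -1/2]
x' − x̄ = [-5/22, 5/2] = K·y
y = (KᵀK)⁻¹·Kᵀ·(x' − x̄) = [-5]
z = y + H·x̄ = [-5] + [2] = [-3]

z = [-3]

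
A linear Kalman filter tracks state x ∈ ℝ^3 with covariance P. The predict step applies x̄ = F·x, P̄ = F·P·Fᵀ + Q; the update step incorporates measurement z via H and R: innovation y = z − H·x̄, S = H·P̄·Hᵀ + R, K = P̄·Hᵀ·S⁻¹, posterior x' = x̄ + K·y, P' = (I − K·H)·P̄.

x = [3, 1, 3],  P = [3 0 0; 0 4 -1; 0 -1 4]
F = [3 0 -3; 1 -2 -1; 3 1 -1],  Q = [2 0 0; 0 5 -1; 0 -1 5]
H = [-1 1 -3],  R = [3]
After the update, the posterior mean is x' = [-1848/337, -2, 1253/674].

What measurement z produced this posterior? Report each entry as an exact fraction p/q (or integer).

x̄ = F·x = [0, -2, 7]
P̄ = F·P·Fᵀ + Q = [65 15 42; 15 24 3; 42 3 42]
S = H·P̄·Hᵀ + R = [674]
K = P̄·Hᵀ·S⁻¹ = [-88/337; 0; -165/674]
x' − x̄ = [-1848/337, 0, -3465/674] = K·y
y = (KᵀK)⁻¹·Kᵀ·(x' − x̄) = [21]
z = y + H·x̄ = [21] + [-23] = [-2]

z = [-2]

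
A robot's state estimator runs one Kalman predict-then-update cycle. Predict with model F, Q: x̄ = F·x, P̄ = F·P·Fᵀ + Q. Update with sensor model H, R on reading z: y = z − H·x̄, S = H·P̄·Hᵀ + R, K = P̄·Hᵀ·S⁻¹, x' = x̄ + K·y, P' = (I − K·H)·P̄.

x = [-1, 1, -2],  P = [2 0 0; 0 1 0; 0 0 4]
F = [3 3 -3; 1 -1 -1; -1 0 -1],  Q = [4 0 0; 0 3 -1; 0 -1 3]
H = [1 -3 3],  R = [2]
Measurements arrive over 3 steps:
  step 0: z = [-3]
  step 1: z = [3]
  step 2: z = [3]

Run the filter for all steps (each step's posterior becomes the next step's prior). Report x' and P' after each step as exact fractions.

step 0: x̄ = F·x = [6, 0, 3]
step 0: P̄ = F·P·Fᵀ + Q = [67 15 6; 15 10 1; 6 1 9]
step 0: y = z − H·x̄ = [-18]
step 0: S = H·P̄·Hᵀ + R = [168]
step 0: K = P̄·Hᵀ·S⁻¹ = [5/21; -1/14; 5/28]
step 0: x' = x̄ + K·y = [12/7, 9/7, -3/14]
step 0: P' = (I − K·H)·P̄ = [1207/21 125/7 -8/7; 125/7 64/7 22/7; -8/7 22/7 51/14]
step 1: x̄ = F·x = [135/14, 9/14, -3/2]
step 1: P̄ = F·P·Fᵀ + Q = [12905/14 2279/14 -449/2; 2279/14 1937/42 -203/6; -449/2 -203/6 371/6]
step 1: y = z − H·x̄ = [-3/14]
step 1: S = H·P̄·Hᵀ + R = [2529/14]
step 1: K = P̄·Hᵀ·S⁻¹ = [-3361/2529; -1079/2529; 875/2529]
step 1: x' = x̄ + K·y = [8369/843, 619/843, -1327/843]
step 1: P' = (I − K·H)·P̄ = [1524316/2529 152648/2529 -357698/2529; 152648/2529 33475/2529 -18127/2529; -357698/2529 -18127/2529 101689/2529]
step 2: x̄ = F·x = [10315/281, 9077/843, -7042/843]
step 2: P̄ = F·P·Fᵀ + Q = [2717550/281 2307926/843 -1557148/843; 2307926/843 2040913/2529 -1290635/2529; -1557148/843 -1290635/2529 918196/2529]
step 2: y = z − H·x̄ = [6647/281]
step 2: S = H·P̄·Hᵀ + R = [528343/281]
step 2: K = P̄·Hᵀ·S⁻¹ = [-1147524/528343; -1023622/1585029; 651683/1585029]
step 2: x' = x̄ + K·y = [-455879/31079, -140133/31079, 42645/31079]
step 2: P' = (I − K·H)·P̄ = [423441954/528343 159237490/1585029 -266499512/1585029; 159237490/1585029 36180425/1585029 -17581153/1585029; -266499512/1585029 -17581153/1585029 23895491/528343]

step 0: x' = [12/7, 9/7, -3/14], P' = [1207/21 125/7 -8/7; 125/7 64/7 22/7; -8/7 22/7 51/14]
step 1: x' = [8369/843, 619/843, -1327/843], P' = [1524316/2529 152648/2529 -357698/2529; 152648/2529 33475/2529 -18127/2529; -357698/2529 -18127/2529 101689/2529]
step 2: x' = [-455879/31079, -140133/31079, 42645/31079], P' = [423441954/528343 159237490/1585029 -266499512/1585029; 159237490/1585029 36180425/1585029 -17581153/1585029; -266499512/1585029 -17581153/1585029 23895491/528343]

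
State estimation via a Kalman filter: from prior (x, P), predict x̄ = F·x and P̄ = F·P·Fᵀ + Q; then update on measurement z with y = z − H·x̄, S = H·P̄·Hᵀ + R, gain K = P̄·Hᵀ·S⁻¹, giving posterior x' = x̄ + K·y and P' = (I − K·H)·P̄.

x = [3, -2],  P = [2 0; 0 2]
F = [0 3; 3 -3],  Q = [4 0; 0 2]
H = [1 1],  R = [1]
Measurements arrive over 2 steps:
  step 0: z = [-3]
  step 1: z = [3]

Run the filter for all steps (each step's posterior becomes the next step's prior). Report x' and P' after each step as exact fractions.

step 0: x̄ = F·x = [-6, 15]
step 0: P̄ = F·P·Fᵀ + Q = [22 -18; -18 38]
step 0: y = z − H·x̄ = [-12]
step 0: S = H·P̄·Hᵀ + R = [25]
step 0: K = P̄·Hᵀ·S⁻¹ = [4/25; 4/5]
step 0: x' = x̄ + K·y = [-198/25, 27/5]
step 0: P' = (I − K·H)·P̄ = [534/25 -106/5; -106/5 22]
step 1: x̄ = F·x = [81/5, -999/25]
step 1: P̄ = F·P·Fᵀ + Q = [202 -1944/5; -1944/5 19346/25]
step 1: y = z − H·x̄ = [669/25]
step 1: S = H·P̄·Hᵀ + R = [4981/25]
step 1: K = P̄·Hᵀ·S⁻¹ = [-4670/4981; 9626/4981]
step 1: x' = x̄ + K·y = [-44277/4981, 58551/4981]
step 1: P' = (I − K·H)·P̄ = [133806/4981 -138476/4981; -138476/4981 148102/4981]

step 0: x' = [-198/25, 27/5], P' = [534/25 -106/5; -106/5 22]
step 1: x' = [-44277/4981, 58551/4981], P' = [133806/4981 -138476/4981; -138476/4981 148102/4981]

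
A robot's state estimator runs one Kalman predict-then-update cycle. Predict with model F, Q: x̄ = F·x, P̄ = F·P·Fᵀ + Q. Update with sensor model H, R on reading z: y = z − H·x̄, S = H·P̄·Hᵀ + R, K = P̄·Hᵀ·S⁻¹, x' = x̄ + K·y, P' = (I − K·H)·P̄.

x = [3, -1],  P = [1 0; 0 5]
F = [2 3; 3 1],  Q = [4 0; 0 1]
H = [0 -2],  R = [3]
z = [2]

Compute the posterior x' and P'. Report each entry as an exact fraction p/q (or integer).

x' = [-9, -4/7]
P' = [25 1; 1 5/7]

x̄ = F·x = [3, 8]
P̄ = F·P·Fᵀ + Q = [53 21; 21 15]
y = z − H·x̄ = [18]
S = H·P̄·Hᵀ + R = [63]
K = P̄·Hᵀ·S⁻¹ = [-2/3; -10/21]
x' = x̄ + K·y = [-9, -4/7]
P' = (I − K·H)·P̄ = [25 1; 1 5/7]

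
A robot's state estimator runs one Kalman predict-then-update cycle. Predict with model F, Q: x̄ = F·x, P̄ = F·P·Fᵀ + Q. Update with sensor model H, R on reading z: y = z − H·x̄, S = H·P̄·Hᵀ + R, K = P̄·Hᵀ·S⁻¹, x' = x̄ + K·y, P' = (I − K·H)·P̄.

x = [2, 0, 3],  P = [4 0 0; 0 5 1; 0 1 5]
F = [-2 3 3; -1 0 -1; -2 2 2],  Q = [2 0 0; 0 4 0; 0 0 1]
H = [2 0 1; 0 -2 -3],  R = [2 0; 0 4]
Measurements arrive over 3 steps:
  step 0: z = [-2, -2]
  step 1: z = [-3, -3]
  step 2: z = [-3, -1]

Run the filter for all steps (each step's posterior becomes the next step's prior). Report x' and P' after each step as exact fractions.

step 0: x' = [-42019/45857, 23855/45857, 668/6551], P' = [24718/45857 14486/45857 -1788/6551; 14486/45857 108103/45857 -7522/6551; -1788/6551 -7522/6551 5960/6551]
step 1: x' = [-99499463/74551049, 87120463/74551049, 8170835/74551049], P' = [39172735/74551049 23978476/74551049 -19538660/74551049; 23978476/74551049 153914698/74551049 -75550628/74551049; -19538660/74551049 -75550628/74551049 61857780/74551049]
step 2: x' = [-134941259276/108704215381, 53930306410/108704215381, 916850851/108704215381], P' = [56972134604/108704215381 34611809122/108704215381 -28308440740/108704215381; 34611809122/108704215381 223067879753/108704215381 -109365774314/108704215381; -28308440740/108704215381 -109365774314/108704215381 89710056368/108704215381]

step 0: x̄ = F·x = [5, -5, 2]
step 0: P̄ = F·P·Fᵀ + Q = [126 -10 88; -10 13 -4; 88 -4 65]
step 0: y = z − H·x̄ = [-14, -6]
step 0: S = H·P̄·Hᵀ + R = [923 -675; -675 593]
step 0: K = P̄·Hᵀ·S⁻¹ = [18460/45857 2144/45857; -11841/45857 -14561/45857; 1192/6551 -709/6551]
step 0: x' = x̄ + K·y = [-42019/45857, 23855/45857, 668/6551]
step 0: P' = (I − K·H)·P̄ = [24718/45857 14486/45857 -1788/6551; 14486/45857 108103/45857 -7522/6551; -1788/6551 -7522/6551 5960/6551]
step 1: x̄ = F·x = [24233/6551, 37343/45857, 141100/45857]
step 1: P̄ = F·P·Fᵀ + Q = [81083/6551 7328/6551 49466/6551; 7328/6551 224834/45857 42332/45857; 49466/6551 42332/45857 307029/45857]
step 1: y = z − H·x̄ = [-617933/45857, 360415/45857]
step 1: S = H·P̄·Hᵀ + R = [4054115/45857 -3288507/45857; -3288507/45857 4354009/45857]
step 1: K = P̄·Hᵀ·S⁻¹ = [29403405/74551049 2664757/74551049; -13796838/74551049 -20294378/74551049; 11390230/74551049 -8618021/74551049]
step 1: x' = x̄ + K·y = [-99499463/74551049, 87120463/74551049, 8170835/74551049]
step 1: P' = (I − K·H)·P̄ = [39172735/74551049 23978476/74551049 -19538660/74551049; 23978476/74551049 153914698/74551049 -75550628/74551049; -19538660/74551049 -75550628/74551049 61857780/74551049]
step 2: x̄ = F·x = [484872820/74551049, 91328628/74551049, 389581522/74551049]
step 2: P̄ = F·P·Fᵀ + Q = [834556244/74551049 67027246/74551049 500320112/74551049; 67027246/74551049 360157391/74551049 57774214/74551049; 500320112/74551049 57774214/74551049 454408349/74551049]
step 2: y = z − H·x̄ = [-1582980309/74551049, 1276850773/74551049]
step 2: S = H·P̄·Hᵀ + R = [5943015871/74551049 -4748803131/74551049; -4748803131/74551049 6521799469/74551049]
step 2: K = P̄·Hᵀ·S⁻¹ = [42817914234/108704215381 3925425994/108704215381; -20071078035/108704215381 -29509609141/108704215381; 16546587444/108704215381 -12599655119/108704215381]
step 2: x' = x̄ + K·y = [-134941259276/108704215381, 53930306410/108704215381, 916850851/108704215381]
step 2: P' = (I − K·H)·P̄ = [56972134604/108704215381 34611809122/108704215381 -28308440740/108704215381; 34611809122/108704215381 223067879753/108704215381 -109365774314/108704215381; -28308440740/108704215381 -109365774314/108704215381 89710056368/108704215381]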